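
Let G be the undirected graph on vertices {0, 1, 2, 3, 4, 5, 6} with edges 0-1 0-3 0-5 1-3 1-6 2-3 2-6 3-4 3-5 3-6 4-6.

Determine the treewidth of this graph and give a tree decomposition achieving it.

Treewidth 2.
One optimal decomposition is:
Bags: B1 = {1, 3, 6}  B2 = {0, 1, 3}  B3 = {2, 3, 6}  B4 = {3, 4, 6}  B5 = {0, 3, 5}
Tree: B1–B2, B1–B3, B1–B4, B2–B5

Every bag has size at most 3, so the width is 3 − 1 = 2 and tw(G) ≤ 2. For the lower bound, the 3 vertices {0, 1, 3} are pairwise adjacent, and any tree decomposition puts a clique entirely inside one bag — forcing width ≥ 2. Hence tw(G) = 2 exactly.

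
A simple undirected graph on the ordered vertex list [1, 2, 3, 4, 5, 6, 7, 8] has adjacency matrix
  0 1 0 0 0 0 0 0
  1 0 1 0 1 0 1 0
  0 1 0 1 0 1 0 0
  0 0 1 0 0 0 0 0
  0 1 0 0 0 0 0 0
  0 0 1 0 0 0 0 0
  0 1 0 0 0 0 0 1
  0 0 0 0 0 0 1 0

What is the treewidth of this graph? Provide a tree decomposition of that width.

Treewidth 1.
Bags: B1 = {2, 3}  B2 = {2, 7}  B3 = {7, 8}  B4 = {3, 4}  B5 = {3, 6}  B6 = {2, 5}  B7 = {1, 2}
Tree: B1–B2, B2–B3, B1–B4, B4–B5, B1–B6, B1–B7

Every bag has size at most 2, so the width is 2 − 1 = 1 and tw(G) ≤ 1. Any graph with an edge has treewidth ≥ 1, and G has the edge 3–2. Combining the bounds, tw(G) = 1.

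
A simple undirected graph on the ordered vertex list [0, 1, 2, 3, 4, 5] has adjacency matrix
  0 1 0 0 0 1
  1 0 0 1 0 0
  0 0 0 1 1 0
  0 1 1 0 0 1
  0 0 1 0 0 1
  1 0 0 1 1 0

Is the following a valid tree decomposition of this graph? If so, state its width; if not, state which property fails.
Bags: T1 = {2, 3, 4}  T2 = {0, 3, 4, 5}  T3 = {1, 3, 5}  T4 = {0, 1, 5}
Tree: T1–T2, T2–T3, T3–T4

No — bags containing vertex 0 are not connected in the tree.

A tree decomposition must satisfy three properties: every vertex lies in some bag; for every edge, both endpoints lie together in some bag; and for every vertex, the bags containing it form a connected subtree. Here bags containing vertex 0 are not connected in the tree, so the decomposition is invalid.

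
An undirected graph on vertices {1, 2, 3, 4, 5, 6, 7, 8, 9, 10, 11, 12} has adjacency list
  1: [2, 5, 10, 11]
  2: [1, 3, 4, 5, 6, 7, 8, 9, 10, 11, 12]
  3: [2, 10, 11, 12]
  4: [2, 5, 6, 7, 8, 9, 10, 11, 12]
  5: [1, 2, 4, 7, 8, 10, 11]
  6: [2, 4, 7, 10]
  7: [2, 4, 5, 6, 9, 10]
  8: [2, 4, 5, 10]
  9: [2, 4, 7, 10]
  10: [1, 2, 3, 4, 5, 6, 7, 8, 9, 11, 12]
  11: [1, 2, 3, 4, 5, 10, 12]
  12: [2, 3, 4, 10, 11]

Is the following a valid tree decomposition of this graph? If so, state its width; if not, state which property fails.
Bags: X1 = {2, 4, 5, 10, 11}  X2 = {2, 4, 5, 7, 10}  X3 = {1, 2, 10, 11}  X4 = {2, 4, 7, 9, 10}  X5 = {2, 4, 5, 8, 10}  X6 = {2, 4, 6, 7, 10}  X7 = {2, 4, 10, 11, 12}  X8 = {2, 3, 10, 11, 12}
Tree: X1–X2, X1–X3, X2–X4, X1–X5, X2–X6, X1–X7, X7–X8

No — edge (5,1) lies in no bag.

A tree decomposition must satisfy three properties: every vertex lies in some bag; for every edge, both endpoints lie together in some bag; and for every vertex, the bags containing it form a connected subtree. Here edge (5,1) lies in no bag, so the decomposition is invalid.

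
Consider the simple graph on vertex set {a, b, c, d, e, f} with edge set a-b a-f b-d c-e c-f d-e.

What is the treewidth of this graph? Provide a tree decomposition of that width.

Treewidth 2.
One optimal decomposition is:
Bags: B1 = {b, d, e}  B2 = {a, b, e}  B3 = {a, e, f}  B4 = {c, e, f}
Tree: B1–B2, B2–B3, B3–B4

Each bag holds 3 vertices, so the decomposition has width 2, which upper-bounds the treewidth. The edges e–d–b–a–f–c–e form a cycle, so G is not a tree and its treewidth is at least 2. Therefore the treewidth is 2.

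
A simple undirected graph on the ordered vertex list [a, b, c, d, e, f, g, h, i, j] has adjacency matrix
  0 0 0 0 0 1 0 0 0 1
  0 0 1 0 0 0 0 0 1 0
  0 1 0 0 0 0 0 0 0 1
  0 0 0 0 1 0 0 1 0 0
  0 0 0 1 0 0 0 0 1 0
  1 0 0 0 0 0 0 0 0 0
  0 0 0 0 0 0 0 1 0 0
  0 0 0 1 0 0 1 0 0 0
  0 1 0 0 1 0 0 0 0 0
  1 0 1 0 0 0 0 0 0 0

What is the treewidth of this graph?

A width-1 tree decomposition is:
Bags: B1 = {g, h}  B2 = {d, h}  B3 = {d, e}  B4 = {e, i}  B5 = {b, i}  B6 = {b, c}  B7 = {c, j}  B8 = {a, j}  B9 = {a, f}
Tree: B1–B2, B2–B3, B3–B4, B4–B5, B5–B6, B6–B7, B7–B8, B8–B9
Each bag holds 2 vertices, so the decomposition has width 1, which upper-bounds the treewidth. G has an edge, so its treewidth is at least 1. Hence tw(G) = 1 exactly.

1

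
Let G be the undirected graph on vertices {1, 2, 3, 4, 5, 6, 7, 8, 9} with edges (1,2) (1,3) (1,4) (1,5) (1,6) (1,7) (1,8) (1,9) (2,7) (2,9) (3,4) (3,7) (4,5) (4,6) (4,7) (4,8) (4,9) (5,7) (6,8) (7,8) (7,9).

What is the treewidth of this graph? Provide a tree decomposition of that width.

Treewidth 3.
One such decomposition:
Bags: B1 = {1, 3, 4, 7}  B2 = {1, 4, 7, 9}  B3 = {1, 4, 5, 7}  B4 = {1, 4, 7, 8}  B5 = {1, 2, 7, 9}  B6 = {1, 4, 6, 8}
Tree: B1–B2, B1–B3, B3–B4, B2–B5, B4–B6

The largest bag has 4 vertices, giving width 3; this decomposition certifies tw(G) ≤ 3. Conversely, {1, 2, 7, 9} is a clique of size 4, and the vertices of any clique must share a bag in every tree decomposition; so some bag has ≥ 4 vertices and tw(G) ≥ 3. Combining the bounds, tw(G) = 3.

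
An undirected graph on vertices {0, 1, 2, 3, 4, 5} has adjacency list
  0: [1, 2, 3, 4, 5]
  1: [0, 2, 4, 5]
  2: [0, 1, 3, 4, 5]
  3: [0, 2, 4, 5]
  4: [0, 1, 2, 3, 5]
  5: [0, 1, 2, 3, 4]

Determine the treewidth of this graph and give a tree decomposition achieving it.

The largest bag has 5 vertices, giving width 4; this decomposition certifies tw(G) ≤ 4. For the lower bound, the 5 vertices {0, 1, 2, 4, 5} are pairwise adjacent, and any tree decomposition puts a clique entirely inside one bag — forcing width ≥ 4. Hence tw(G) = 4 exactly.

Treewidth 4.
One optimal decomposition is:
Bags: B1 = {0, 1, 2, 4, 5}  B2 = {0, 2, 3, 4, 5}
Tree: B1–B2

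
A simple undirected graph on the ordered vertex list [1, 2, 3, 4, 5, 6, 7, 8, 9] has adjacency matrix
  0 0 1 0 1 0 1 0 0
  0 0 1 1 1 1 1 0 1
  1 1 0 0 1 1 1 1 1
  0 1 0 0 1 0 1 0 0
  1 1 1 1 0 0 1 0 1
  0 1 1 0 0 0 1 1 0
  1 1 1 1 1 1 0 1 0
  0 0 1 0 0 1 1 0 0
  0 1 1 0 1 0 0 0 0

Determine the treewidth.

3

A width-3 tree decomposition is:
Bags: B1 = {1, 3, 5, 7}  B2 = {2, 3, 5, 7}  B3 = {2, 3, 6, 7}  B4 = {2, 4, 5, 7}  B5 = {3, 6, 7, 8}  B6 = {2, 3, 5, 9}
Tree: B1–B2, B2–B3, B2–B4, B3–B5, B2–B6
The largest bag has 4 vertices, giving width 3; this decomposition certifies tw(G) ≤ 3. On the other hand G contains the 4-clique {2, 3, 5, 9}. A clique must lie in a single bag of any decomposition, so no decomposition can have width below 3. The upper and lower bounds meet at 3, so that is the treewidth.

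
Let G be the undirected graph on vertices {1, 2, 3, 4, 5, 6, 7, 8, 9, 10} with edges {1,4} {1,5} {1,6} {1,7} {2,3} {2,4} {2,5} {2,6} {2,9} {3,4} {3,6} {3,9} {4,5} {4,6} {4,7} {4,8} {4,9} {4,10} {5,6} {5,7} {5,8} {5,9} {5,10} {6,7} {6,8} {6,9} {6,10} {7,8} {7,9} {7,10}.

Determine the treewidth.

4

A width-4 tree decomposition is:
Bags: B1 = {4, 5, 6, 7, 8}  B2 = {4, 5, 6, 7, 9}  B3 = {1, 4, 5, 6, 7}  B4 = {2, 4, 5, 6, 9}  B5 = {4, 5, 6, 7, 10}  B6 = {2, 3, 4, 6, 9}
Tree: B1–B2, B2–B3, B2–B4, B1–B5, B4–B6
The largest bag has 5 vertices, giving width 4; this decomposition certifies tw(G) ≤ 4. On the other hand G contains the 5-clique {2, 3, 4, 6, 9}. A clique must lie in a single bag of any decomposition, so no decomposition can have width below 4. The upper and lower bounds meet at 4, so that is the treewidth.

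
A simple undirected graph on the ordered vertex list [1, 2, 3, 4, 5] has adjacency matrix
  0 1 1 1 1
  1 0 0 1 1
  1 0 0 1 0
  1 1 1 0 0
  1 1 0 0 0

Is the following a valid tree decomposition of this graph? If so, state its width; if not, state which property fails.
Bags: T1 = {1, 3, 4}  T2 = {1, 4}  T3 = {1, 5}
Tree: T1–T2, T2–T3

No — vertex 2 appears in no bag.

A tree decomposition must satisfy three properties: every vertex lies in some bag; for every edge, both endpoints lie together in some bag; and for every vertex, the bags containing it form a connected subtree. Here vertex 2 appears in no bag, so the decomposition is invalid.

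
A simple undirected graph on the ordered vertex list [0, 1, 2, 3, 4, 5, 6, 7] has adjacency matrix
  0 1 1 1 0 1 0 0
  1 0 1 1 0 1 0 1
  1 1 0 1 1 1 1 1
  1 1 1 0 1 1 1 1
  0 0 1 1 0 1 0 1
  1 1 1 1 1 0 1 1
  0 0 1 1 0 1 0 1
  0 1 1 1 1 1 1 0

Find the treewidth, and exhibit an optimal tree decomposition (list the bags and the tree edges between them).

Treewidth 4.
One optimal decomposition is:
Bags: B1 = {2, 3, 4, 5, 7}  B2 = {1, 2, 3, 5, 7}  B3 = {0, 1, 2, 3, 5}  B4 = {2, 3, 5, 6, 7}
Tree: B1–B2, B2–B3, B2–B4

Every bag has size at most 5, so the width is 5 − 1 = 4 and tw(G) ≤ 4. For the lower bound, the 5 vertices {0, 1, 2, 3, 5} are pairwise adjacent, and any tree decomposition puts a clique entirely inside one bag — forcing width ≥ 4. Hence tw(G) = 4 exactly.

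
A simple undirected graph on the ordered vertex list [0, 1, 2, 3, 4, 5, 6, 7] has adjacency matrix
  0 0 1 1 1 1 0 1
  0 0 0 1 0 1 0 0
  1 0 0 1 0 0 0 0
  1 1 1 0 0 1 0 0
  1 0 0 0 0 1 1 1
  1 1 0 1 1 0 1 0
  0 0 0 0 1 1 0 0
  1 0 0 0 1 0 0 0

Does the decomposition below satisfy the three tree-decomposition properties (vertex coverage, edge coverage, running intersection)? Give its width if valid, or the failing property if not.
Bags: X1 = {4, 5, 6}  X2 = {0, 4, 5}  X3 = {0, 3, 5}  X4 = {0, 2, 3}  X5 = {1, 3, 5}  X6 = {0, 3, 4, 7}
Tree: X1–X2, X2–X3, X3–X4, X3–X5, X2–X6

No — bags containing vertex 3 are not connected in the tree.

A tree decomposition must satisfy three properties: every vertex lies in some bag; for every edge, both endpoints lie together in some bag; and for every vertex, the bags containing it form a connected subtree. Here bags containing vertex 3 are not connected in the tree, so the decomposition is invalid.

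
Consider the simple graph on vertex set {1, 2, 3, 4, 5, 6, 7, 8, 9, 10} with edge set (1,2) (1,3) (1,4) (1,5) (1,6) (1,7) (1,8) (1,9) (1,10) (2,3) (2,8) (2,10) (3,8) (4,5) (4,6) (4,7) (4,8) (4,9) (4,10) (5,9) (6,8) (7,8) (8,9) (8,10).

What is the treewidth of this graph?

3

A width-3 tree decomposition is:
Bags: B1 = {1, 4, 8, 10}  B2 = {1, 2, 8, 10}  B3 = {1, 2, 3, 8}  B4 = {1, 4, 7, 8}  B5 = {1, 4, 6, 8}  B6 = {1, 4, 8, 9}  B7 = {1, 4, 5, 9}
Tree: B1–B2, B2–B3, B1–B4, B4–B5, B4–B6, B6–B7
Every bag has size at most 4, so the width is 4 − 1 = 3 and tw(G) ≤ 3. For the lower bound, the 4 vertices {1, 2, 8, 10} are pairwise adjacent, and any tree decomposition puts a clique entirely inside one bag — forcing width ≥ 3. Hence tw(G) = 3 exactly.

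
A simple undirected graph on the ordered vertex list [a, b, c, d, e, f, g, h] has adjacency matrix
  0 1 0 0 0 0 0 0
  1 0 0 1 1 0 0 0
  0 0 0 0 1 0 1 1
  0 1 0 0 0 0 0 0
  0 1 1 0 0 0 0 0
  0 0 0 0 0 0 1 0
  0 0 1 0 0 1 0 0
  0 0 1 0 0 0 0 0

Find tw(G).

A width-1 tree decomposition is:
Bags: B1 = {f, g}  B2 = {c, g}  B3 = {c, h}  B4 = {c, e}  B5 = {b, e}  B6 = {a, b}  B7 = {b, d}
Tree: B1–B2, B2–B3, B3–B4, B4–B5, B5–B6, B6–B7
Every bag has size at most 2, so the width is 2 − 1 = 1 and tw(G) ≤ 1. Any graph with an edge has treewidth ≥ 1, and G has the edge f–g. Therefore the treewidth is 1.

1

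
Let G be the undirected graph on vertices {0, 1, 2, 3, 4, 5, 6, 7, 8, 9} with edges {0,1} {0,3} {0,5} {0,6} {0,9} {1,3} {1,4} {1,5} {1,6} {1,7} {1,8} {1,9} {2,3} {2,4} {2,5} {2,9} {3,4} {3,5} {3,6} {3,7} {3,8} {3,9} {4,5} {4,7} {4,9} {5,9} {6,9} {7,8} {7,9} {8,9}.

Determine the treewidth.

A width-4 tree decomposition is:
Bags: B1 = {1, 3, 4, 5, 9}  B2 = {0, 1, 3, 5, 9}  B3 = {1, 3, 4, 7, 9}  B4 = {2, 3, 4, 5, 9}  B5 = {1, 3, 7, 8, 9}  B6 = {0, 1, 3, 6, 9}
Tree: B1–B2, B1–B3, B1–B4, B3–B5, B2–B6
Each bag holds 5 vertices, so the decomposition has width 4, which upper-bounds the treewidth. For the lower bound, the 5 vertices {0, 1, 3, 5, 9} are pairwise adjacent, and any tree decomposition puts a clique entirely inside one bag — forcing width ≥ 4. Therefore the treewidth is 4.

4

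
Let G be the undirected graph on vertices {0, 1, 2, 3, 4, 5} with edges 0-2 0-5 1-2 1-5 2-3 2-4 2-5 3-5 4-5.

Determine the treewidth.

2

A width-2 tree decomposition is:
Bags: B1 = {2, 4, 5}  B2 = {2, 3, 5}  B3 = {0, 2, 5}  B4 = {1, 2, 5}
Tree: B1–B2, B1–B3, B2–B4
Every bag has size at most 3, so the width is 3 − 1 = 2 and tw(G) ≤ 2. For the lower bound, the 3 vertices {0, 2, 5} are pairwise adjacent, and any tree decomposition puts a clique entirely inside one bag — forcing width ≥ 2. Therefore the treewidth is 2.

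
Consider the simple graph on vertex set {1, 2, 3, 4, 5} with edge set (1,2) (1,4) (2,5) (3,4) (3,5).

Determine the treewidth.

2

A width-2 tree decomposition is:
Bags: B1 = {1, 2, 4}  B2 = {2, 3, 4}  B3 = {2, 3, 5}
Tree: B1–B2, B2–B3
The largest bag has 3 vertices, giving width 2; this decomposition certifies tw(G) ≤ 2. The edges 2–1–4–3–5–2 form a cycle, so G is not a tree and its treewidth is at least 2. Combining the bounds, tw(G) = 2.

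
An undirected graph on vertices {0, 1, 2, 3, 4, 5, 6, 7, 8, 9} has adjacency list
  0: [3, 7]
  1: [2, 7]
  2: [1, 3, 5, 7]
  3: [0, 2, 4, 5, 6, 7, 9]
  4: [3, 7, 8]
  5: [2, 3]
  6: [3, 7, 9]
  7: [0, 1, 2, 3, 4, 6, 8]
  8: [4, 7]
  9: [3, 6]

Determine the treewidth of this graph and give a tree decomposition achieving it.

Treewidth 2.
One such decomposition:
Bags: B1 = {2, 3, 7}  B2 = {2, 3, 5}  B3 = {3, 6, 7}  B4 = {3, 4, 7}  B5 = {1, 2, 7}  B6 = {3, 6, 9}  B7 = {0, 3, 7}  B8 = {4, 7, 8}
Tree: B1–B2, B1–B3, B1–B4, B1–B5, B3–B6, B3–B7, B4–B8

Each bag holds 3 vertices, so the decomposition has width 2, which upper-bounds the treewidth. Conversely, {4, 7, 8} is a clique of size 3, and the vertices of any clique must share a bag in every tree decomposition; so some bag has ≥ 3 vertices and tw(G) ≥ 2. The upper and lower bounds meet at 2, so that is the treewidth.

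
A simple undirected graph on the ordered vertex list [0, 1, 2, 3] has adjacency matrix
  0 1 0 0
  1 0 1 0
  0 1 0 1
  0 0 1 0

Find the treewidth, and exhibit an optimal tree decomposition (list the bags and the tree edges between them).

Every bag has size at most 2, so the width is 2 − 1 = 1 and tw(G) ≤ 1. G has an edge, so its treewidth is at least 1. Therefore the treewidth is 1.

Treewidth 1.
One such decomposition:
Bags: B1 = {0, 1}  B2 = {1, 2}  B3 = {2, 3}
Tree: B1–B2, B2–B3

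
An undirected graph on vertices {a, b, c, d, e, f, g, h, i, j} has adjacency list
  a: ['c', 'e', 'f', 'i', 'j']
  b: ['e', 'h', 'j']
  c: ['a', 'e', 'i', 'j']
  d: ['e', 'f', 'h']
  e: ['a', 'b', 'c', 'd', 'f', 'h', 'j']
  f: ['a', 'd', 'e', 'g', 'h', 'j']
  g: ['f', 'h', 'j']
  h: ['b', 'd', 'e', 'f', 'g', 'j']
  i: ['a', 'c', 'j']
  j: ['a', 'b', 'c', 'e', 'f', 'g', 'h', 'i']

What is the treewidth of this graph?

A width-3 tree decomposition is:
Bags: B1 = {e, f, h, j}  B2 = {a, e, f, j}  B3 = {b, e, h, j}  B4 = {f, g, h, j}  B5 = {d, e, f, h}  B6 = {a, c, e, j}  B7 = {a, c, i, j}
Tree: B1–B2, B1–B3, B1–B4, B1–B5, B2–B6, B6–B7
Each bag holds 4 vertices, so the decomposition has width 3, which upper-bounds the treewidth. For the lower bound, the 4 vertices {d, e, f, h} are pairwise adjacent, and any tree decomposition puts a clique entirely inside one bag — forcing width ≥ 3. Therefore the treewidth is 3.

3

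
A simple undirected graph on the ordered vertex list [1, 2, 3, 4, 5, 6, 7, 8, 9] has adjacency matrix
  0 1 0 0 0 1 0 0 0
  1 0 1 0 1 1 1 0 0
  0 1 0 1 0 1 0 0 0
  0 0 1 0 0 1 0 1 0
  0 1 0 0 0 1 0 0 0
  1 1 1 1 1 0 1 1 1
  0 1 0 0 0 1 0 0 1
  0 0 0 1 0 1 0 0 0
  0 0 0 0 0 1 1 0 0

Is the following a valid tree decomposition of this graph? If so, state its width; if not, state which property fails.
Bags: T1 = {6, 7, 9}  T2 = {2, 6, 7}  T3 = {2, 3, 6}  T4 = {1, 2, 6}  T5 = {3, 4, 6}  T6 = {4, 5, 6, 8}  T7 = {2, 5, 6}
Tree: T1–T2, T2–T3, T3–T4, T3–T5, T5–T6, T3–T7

A tree decomposition must satisfy three properties: every vertex lies in some bag; for every edge, both endpoints lie together in some bag; and for every vertex, the bags containing it form a connected subtree. Here bags containing vertex 5 are not connected in the tree, so the decomposition is invalid.

No — bags containing vertex 5 are not connected in the tree.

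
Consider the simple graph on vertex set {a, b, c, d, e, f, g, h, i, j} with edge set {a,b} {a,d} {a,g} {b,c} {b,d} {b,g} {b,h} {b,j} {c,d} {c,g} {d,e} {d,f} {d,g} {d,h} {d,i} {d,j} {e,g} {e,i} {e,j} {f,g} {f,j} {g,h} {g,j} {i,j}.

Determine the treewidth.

A width-3 tree decomposition is:
Bags: B1 = {d, e, g, j}  B2 = {b, d, g, j}  B3 = {a, b, d, g}  B4 = {b, c, d, g}  B5 = {d, e, i, j}  B6 = {b, d, g, h}  B7 = {d, f, g, j}
Tree: B1–B2, B2–B3, B3–B4, B1–B5, B2–B6, B2–B7
Each bag holds 4 vertices, so the decomposition has width 3, which upper-bounds the treewidth. Conversely, {d, e, g, j} is a clique of size 4, and the vertices of any clique must share a bag in every tree decomposition; so some bag has ≥ 4 vertices and tw(G) ≥ 3. The upper and lower bounds meet at 3, so that is the treewidth.

3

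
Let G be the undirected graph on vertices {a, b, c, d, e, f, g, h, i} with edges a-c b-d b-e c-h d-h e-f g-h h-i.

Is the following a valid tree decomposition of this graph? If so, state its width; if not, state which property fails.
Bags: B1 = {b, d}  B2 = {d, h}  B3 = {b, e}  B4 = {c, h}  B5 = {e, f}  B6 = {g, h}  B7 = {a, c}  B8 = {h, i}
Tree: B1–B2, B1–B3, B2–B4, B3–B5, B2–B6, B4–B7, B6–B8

Yes; width 1.

Checking the three conditions: (i) the bags cover all of {a, b, c, d, e, f, g, h, i}; (ii) for each edge, some bag contains both endpoints; (iii) the bags containing any fixed vertex form a subtree. All hold, so the decomposition is valid with width 2 − 1 = 1.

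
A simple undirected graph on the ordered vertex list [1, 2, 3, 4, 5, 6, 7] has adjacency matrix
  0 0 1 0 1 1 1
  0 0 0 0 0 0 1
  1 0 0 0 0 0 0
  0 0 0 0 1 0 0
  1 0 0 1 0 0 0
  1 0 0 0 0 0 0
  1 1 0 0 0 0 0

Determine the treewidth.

1

A width-1 tree decomposition is:
Bags: B1 = {1, 3}  B2 = {1, 5}  B3 = {1, 7}  B4 = {4, 5}  B5 = {1, 6}  B6 = {2, 7}
Tree: B1–B2, B1–B3, B2–B4, B3–B5, B3–B6
Every bag has size at most 2, so the width is 2 − 1 = 1 and tw(G) ≤ 1. Any graph with an edge has treewidth ≥ 1, and G has the edge 1–3. Combining the bounds, tw(G) = 1.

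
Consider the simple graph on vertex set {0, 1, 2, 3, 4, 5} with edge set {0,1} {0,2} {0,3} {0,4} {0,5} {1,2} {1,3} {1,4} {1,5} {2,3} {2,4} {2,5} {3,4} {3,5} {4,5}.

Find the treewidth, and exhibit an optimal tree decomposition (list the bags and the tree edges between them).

With just one bag of size 6, the width is 6 − 1 = 5, so tw(G) ≤ 5. Conversely, {0, 1, 2, 3, 4, 5} is a clique of size 6, and the vertices of any clique must share a bag in every tree decomposition; so some bag has ≥ 6 vertices and tw(G) ≥ 5. Combining the bounds, tw(G) = 5.

Treewidth 5.
One optimal decomposition is:
Bags: B1 = {0, 1, 2, 3, 4, 5}
Tree: (single bag)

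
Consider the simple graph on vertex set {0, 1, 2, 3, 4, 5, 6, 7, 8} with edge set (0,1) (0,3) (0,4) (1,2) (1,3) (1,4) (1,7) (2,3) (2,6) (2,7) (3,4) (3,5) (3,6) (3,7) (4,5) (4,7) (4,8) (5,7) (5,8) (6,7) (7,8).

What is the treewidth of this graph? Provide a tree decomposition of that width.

Treewidth 3.
One optimal decomposition is:
Bags: B1 = {1, 3, 4, 7}  B2 = {3, 4, 5, 7}  B3 = {1, 2, 3, 7}  B4 = {2, 3, 6, 7}  B5 = {0, 1, 3, 4}  B6 = {4, 5, 7, 8}
Tree: B1–B2, B1–B3, B3–B4, B1–B5, B2–B6

Every bag has size at most 4, so the width is 4 − 1 = 3 and tw(G) ≤ 3. Conversely, {4, 5, 7, 8} is a clique of size 4, and the vertices of any clique must share a bag in every tree decomposition; so some bag has ≥ 4 vertices and tw(G) ≥ 3. Combining the bounds, tw(G) = 3.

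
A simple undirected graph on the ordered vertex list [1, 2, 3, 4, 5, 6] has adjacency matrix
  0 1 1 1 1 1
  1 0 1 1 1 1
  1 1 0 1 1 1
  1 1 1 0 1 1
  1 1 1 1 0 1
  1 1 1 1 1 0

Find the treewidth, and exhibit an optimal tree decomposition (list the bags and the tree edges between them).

A single bag containing all 6 vertices is trivially a valid decomposition of width 5. Conversely, {1, 2, 3, 4, 5, 6} is a clique of size 6, and the vertices of any clique must share a bag in every tree decomposition; so some bag has ≥ 6 vertices and tw(G) ≥ 5. Combining the bounds, tw(G) = 5.

Treewidth 5.
One such decomposition:
Bags: B1 = {1, 2, 3, 4, 5, 6}
Tree: (single bag)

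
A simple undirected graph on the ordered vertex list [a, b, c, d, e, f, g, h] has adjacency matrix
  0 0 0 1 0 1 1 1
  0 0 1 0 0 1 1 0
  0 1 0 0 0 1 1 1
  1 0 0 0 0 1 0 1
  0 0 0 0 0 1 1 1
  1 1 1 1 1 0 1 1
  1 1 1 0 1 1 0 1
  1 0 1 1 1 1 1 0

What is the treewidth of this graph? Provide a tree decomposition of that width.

Treewidth 3.
One optimal decomposition is:
Bags: B1 = {b, c, f, g}  B2 = {c, f, g, h}  B3 = {e, f, g, h}  B4 = {a, f, g, h}  B5 = {a, d, f, h}
Tree: B1–B2, B2–B3, B2–B4, B4–B5

Every bag has size at most 4, so the width is 4 − 1 = 3 and tw(G) ≤ 3. Conversely, {a, d, f, h} is a clique of size 4, and the vertices of any clique must share a bag in every tree decomposition; so some bag has ≥ 4 vertices and tw(G) ≥ 3. Therefore the treewidth is 3.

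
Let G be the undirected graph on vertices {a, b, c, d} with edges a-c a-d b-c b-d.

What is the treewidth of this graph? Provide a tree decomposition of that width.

Every bag has size at most 3, so the width is 3 − 1 = 2 and tw(G) ≤ 2. Since b–c–a–d–b is a cycle in G, G is not acyclic. Forests are exactly the graphs of treewidth ≤ 1, so tw(G) ≥ 2. Therefore the treewidth is 2.

Treewidth 2.
One optimal decomposition is:
Bags: B1 = {a, b, c}  B2 = {a, b, d}
Tree: B1–B2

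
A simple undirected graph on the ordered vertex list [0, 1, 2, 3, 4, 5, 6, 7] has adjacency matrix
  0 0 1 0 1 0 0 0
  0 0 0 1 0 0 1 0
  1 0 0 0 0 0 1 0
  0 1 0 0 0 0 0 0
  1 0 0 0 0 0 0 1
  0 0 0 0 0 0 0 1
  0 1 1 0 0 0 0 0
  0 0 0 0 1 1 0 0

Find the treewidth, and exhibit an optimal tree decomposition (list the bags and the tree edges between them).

Treewidth 1.
Bags: B1 = {5, 7}  B2 = {4, 7}  B3 = {0, 4}  B4 = {0, 2}  B5 = {2, 6}  B6 = {1, 6}  B7 = {1, 3}
Tree: B1–B2, B2–B3, B3–B4, B4–B5, B5–B6, B6–B7

Every bag has size at most 2, so the width is 2 − 1 = 1 and tw(G) ≤ 1. Any graph with an edge has treewidth ≥ 1, and G has the edge 5–7. Therefore the treewidth is 1.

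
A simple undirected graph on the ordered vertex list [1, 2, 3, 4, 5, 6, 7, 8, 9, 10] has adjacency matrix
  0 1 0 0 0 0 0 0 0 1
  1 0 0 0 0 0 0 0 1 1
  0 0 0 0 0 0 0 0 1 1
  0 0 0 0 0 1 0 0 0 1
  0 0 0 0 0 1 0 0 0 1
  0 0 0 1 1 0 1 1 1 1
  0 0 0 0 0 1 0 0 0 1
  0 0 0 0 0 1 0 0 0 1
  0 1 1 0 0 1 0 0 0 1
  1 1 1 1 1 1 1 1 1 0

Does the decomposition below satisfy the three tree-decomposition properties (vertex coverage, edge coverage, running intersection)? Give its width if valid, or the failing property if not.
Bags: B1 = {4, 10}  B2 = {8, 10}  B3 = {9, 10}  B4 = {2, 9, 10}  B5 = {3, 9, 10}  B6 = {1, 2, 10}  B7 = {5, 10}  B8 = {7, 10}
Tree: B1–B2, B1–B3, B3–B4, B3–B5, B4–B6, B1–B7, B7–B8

No — vertex 6 appears in no bag.

A tree decomposition must satisfy three properties: every vertex lies in some bag; for every edge, both endpoints lie together in some bag; and for every vertex, the bags containing it form a connected subtree. Here vertex 6 appears in no bag, so the decomposition is invalid.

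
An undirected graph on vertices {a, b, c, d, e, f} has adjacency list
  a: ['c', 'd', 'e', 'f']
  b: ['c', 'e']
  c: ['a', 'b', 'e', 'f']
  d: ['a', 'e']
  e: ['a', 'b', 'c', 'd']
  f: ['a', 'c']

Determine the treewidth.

2

A width-2 tree decomposition is:
Bags: B1 = {a, c, e}  B2 = {b, c, e}  B3 = {a, c, f}  B4 = {a, d, e}
Tree: B1–B2, B1–B3, B1–B4
Every bag has size at most 3, so the width is 3 − 1 = 2 and tw(G) ≤ 2. For the lower bound, the 3 vertices {a, d, e} are pairwise adjacent, and any tree decomposition puts a clique entirely inside one bag — forcing width ≥ 2. The upper and lower bounds meet at 2, so that is the treewidth.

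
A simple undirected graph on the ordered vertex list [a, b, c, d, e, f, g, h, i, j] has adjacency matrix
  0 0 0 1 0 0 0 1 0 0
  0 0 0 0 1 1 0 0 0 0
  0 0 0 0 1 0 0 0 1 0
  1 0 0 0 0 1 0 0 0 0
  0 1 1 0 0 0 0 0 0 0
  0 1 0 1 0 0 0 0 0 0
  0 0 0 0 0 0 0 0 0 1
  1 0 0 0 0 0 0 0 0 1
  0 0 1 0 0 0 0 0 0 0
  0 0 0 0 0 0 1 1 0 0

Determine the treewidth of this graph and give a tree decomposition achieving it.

Treewidth 1.
Bags: B1 = {c, i}  B2 = {c, e}  B3 = {b, e}  B4 = {b, f}  B5 = {d, f}  B6 = {a, d}  B7 = {a, h}  B8 = {h, j}  B9 = {g, j}
Tree: B1–B2, B2–B3, B3–B4, B4–B5, B5–B6, B6–B7, B7–B8, B8–B9

Each bag holds 2 vertices, so the decomposition has width 1, which upper-bounds the treewidth. Since G has at least one edge (e.g. i–c), it is not an edgeless graph, so tw(G) ≥ 1. The upper and lower bounds meet at 1, so that is the treewidth.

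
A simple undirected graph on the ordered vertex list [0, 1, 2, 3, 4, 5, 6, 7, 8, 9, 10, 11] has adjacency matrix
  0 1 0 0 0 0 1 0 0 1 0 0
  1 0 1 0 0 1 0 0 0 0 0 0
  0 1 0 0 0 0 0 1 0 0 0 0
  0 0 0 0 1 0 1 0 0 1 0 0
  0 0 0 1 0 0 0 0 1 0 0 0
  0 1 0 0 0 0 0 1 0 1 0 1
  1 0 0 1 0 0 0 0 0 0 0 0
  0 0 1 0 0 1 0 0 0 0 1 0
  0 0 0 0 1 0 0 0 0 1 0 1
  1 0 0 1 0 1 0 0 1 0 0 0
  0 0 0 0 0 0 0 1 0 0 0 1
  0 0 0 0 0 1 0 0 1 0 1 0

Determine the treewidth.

3

A width-3 tree decomposition is:
Bags: B1 = {0, 3, 4, 6}  B2 = {0, 3, 4, 9}  B3 = {0, 4, 8, 9}  B4 = {0, 1, 8, 9}  B5 = {1, 5, 8, 9}  B6 = {1, 5, 8, 11}  B7 = {1, 2, 5, 11}  B8 = {2, 5, 7, 11}  B9 = {2, 7, 10, 11}
Tree: B1–B2, B2–B3, B3–B4, B4–B5, B5–B6, B6–B7, B7–B8, B8–B9
Every bag has size at most 4, so the width is 4 − 1 = 3 and tw(G) ≤ 3. For the lower bound: the 4 vertex sets {3,4,6}, {0}, {9}, {1,5,8,11} are disjoint, each induces a connected subgraph, and every pair is joined by at least one edge of G. Contracting each set to a single vertex therefore yields K_{4} as a minor, and since treewidth is minor-monotone, tw(G) ≥ tw(K_{4}) = 3. Hence tw(G) = 3 exactly.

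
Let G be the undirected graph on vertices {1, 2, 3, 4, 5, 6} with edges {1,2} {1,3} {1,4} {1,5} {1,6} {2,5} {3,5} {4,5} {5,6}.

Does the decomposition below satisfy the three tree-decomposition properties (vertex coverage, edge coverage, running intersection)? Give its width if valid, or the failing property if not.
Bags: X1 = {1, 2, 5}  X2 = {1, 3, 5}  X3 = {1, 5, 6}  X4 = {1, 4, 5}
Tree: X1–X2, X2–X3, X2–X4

Every vertex of G appears in some bag (union = {1, 2, 3, 4, 5, 6}); every edge is covered by a bag; and for each vertex v the set of bags containing v is connected in the bag tree. The decomposition is therefore valid. The largest bag has 3 vertices, so the width is 2.

Yes; width 2.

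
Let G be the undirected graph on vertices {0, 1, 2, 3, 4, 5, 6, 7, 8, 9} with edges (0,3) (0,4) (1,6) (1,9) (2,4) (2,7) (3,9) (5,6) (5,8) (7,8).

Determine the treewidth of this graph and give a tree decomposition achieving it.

Treewidth 2.
Bags: B1 = {0, 3, 9}  B2 = {0, 4, 9}  B3 = {2, 4, 9}  B4 = {2, 7, 9}  B5 = {7, 8, 9}  B6 = {5, 8, 9}  B7 = {5, 6, 9}  B8 = {1, 6, 9}
Tree: B1–B2, B2–B3, B3–B4, B4–B5, B5–B6, B6–B7, B7–B8

Every bag has size at most 3, so the width is 3 − 1 = 2 and tw(G) ≤ 2. The edges 9–3–0–4–2–7–8–5–6–1–9 form a cycle, so G is not a tree and its treewidth is at least 2. Combining the bounds, tw(G) = 2.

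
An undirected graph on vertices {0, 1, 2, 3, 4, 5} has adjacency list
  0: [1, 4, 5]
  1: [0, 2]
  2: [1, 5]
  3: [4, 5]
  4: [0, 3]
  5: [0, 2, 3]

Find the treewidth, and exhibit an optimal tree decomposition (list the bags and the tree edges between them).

The largest bag has 3 vertices, giving width 2; this decomposition certifies tw(G) ≤ 2. For the lower bound, G contains the cycle 4–3–5–0–4, so G is not a forest; only forests have treewidth ≤ 1, hence tw(G) ≥ 2. Hence tw(G) = 2 exactly.

Treewidth 2.
One such decomposition:
Bags: B1 = {0, 3, 4}  B2 = {0, 3, 5}  B3 = {0, 1, 5}  B4 = {1, 2, 5}
Tree: B1–B2, B2–B3, B3–B4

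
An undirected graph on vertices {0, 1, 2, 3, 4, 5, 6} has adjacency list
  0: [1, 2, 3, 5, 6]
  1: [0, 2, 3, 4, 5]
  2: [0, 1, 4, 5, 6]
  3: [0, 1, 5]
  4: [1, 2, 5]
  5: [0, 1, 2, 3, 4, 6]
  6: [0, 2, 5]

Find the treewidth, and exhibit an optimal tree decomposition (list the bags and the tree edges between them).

Treewidth 3.
Bags: B1 = {0, 2, 5, 6}  B2 = {0, 1, 2, 5}  B3 = {1, 2, 4, 5}  B4 = {0, 1, 3, 5}
Tree: B1–B2, B2–B3, B2–B4

Every bag has size at most 4, so the width is 4 − 1 = 3 and tw(G) ≤ 3. For the lower bound, the 4 vertices {0, 1, 2, 5} are pairwise adjacent, and any tree decomposition puts a clique entirely inside one bag — forcing width ≥ 3. Hence tw(G) = 3 exactly.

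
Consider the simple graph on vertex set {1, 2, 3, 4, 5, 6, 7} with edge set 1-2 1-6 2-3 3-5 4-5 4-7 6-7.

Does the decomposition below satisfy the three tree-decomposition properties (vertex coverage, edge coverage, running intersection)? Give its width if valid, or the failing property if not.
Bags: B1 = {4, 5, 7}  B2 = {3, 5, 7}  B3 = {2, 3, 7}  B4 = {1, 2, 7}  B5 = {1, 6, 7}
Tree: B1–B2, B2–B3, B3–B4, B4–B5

Every vertex of G appears in some bag (union = {1, 2, 3, 4, 5, 6, 7}); every edge is covered by a bag; and for each vertex v the set of bags containing v is connected in the bag tree. The decomposition is therefore valid. The largest bag has 3 vertices, so the width is 2.

Yes; width 2.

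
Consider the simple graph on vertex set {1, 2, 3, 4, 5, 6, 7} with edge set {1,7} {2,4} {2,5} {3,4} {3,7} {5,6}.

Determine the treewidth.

A width-1 tree decomposition is:
Bags: B1 = {5, 6}  B2 = {2, 5}  B3 = {2, 4}  B4 = {3, 4}  B5 = {3, 7}  B6 = {1, 7}
Tree: B1–B2, B2–B3, B3–B4, B4–B5, B5–B6
The largest bag has 2 vertices, giving width 1; this decomposition certifies tw(G) ≤ 1. Since G has at least one edge (e.g. 6–5), it is not an edgeless graph, so tw(G) ≥ 1. Therefore the treewidth is 1.

1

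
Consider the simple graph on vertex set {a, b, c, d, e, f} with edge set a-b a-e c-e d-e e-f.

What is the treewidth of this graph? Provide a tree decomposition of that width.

Every bag has size at most 2, so the width is 2 − 1 = 1 and tw(G) ≤ 1. Since G has at least one edge (e.g. c–e), it is not an edgeless graph, so tw(G) ≥ 1. Hence tw(G) = 1 exactly.

Treewidth 1.
Bags: B1 = {c, e}  B2 = {d, e}  B3 = {e, f}  B4 = {a, e}  B5 = {a, b}
Tree: B1–B2, B2–B3, B2–B4, B4–B5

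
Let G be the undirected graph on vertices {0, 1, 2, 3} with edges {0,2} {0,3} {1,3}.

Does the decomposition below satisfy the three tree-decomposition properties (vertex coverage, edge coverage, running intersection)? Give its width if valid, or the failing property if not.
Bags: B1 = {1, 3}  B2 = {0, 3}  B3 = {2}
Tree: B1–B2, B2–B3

A tree decomposition must satisfy three properties: every vertex lies in some bag; for every edge, both endpoints lie together in some bag; and for every vertex, the bags containing it form a connected subtree. Here edge (0,2) lies in no bag, so the decomposition is invalid.

No — edge (0,2) lies in no bag.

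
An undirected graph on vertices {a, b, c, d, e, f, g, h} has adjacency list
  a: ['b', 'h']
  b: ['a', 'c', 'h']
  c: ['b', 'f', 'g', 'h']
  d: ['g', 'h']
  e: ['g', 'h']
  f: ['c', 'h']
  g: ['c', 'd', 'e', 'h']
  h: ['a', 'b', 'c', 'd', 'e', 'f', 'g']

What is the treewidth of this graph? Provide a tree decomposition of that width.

Every bag has size at most 3, so the width is 3 − 1 = 2 and tw(G) ≤ 2. Conversely, {d, g, h} is a clique of size 3, and the vertices of any clique must share a bag in every tree decomposition; so some bag has ≥ 3 vertices and tw(G) ≥ 2. Therefore the treewidth is 2.

Treewidth 2.
Bags: B1 = {e, g, h}  B2 = {c, g, h}  B3 = {c, f, h}  B4 = {d, g, h}  B5 = {b, c, h}  B6 = {a, b, h}
Tree: B1–B2, B2–B3, B1–B4, B2–B5, B5–B6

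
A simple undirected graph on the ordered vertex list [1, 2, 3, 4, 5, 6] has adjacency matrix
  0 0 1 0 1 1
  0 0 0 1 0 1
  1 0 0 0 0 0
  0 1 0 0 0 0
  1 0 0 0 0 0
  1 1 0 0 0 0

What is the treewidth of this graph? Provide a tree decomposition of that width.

Treewidth 1.
One optimal decomposition is:
Bags: B1 = {1, 6}  B2 = {1, 3}  B3 = {2, 6}  B4 = {2, 4}  B5 = {1, 5}
Tree: B1–B2, B1–B3, B3–B4, B2–B5

Every bag has size at most 2, so the width is 2 − 1 = 1 and tw(G) ≤ 1. Since G has at least one edge (e.g. 1–6), it is not an edgeless graph, so tw(G) ≥ 1. Hence tw(G) = 1 exactly.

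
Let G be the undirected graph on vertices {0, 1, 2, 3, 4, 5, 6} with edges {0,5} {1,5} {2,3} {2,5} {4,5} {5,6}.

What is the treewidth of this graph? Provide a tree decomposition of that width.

Treewidth 1.
Bags: B1 = {2, 5}  B2 = {2, 3}  B3 = {1, 5}  B4 = {5, 6}  B5 = {0, 5}  B6 = {4, 5}
Tree: B1–B2, B1–B3, B3–B4, B4–B5, B5–B6

The largest bag has 2 vertices, giving width 1; this decomposition certifies tw(G) ≤ 1. G has an edge, so its treewidth is at least 1. Hence tw(G) = 1 exactly.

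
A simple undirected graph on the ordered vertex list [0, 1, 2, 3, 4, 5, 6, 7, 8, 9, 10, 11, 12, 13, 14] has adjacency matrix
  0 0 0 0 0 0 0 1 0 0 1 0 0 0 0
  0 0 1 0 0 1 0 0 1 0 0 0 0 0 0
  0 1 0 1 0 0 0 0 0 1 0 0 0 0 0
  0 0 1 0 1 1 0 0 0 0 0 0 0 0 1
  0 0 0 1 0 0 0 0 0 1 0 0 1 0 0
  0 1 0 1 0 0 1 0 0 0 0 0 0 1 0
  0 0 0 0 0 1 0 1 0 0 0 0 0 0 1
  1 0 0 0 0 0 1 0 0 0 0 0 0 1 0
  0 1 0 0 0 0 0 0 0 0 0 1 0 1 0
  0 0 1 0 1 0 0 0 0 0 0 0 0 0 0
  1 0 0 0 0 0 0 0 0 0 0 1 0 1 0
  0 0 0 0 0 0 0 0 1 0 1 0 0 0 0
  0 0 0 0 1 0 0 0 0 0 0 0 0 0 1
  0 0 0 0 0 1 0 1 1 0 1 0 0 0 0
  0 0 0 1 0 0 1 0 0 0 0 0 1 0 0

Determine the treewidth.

A width-3 tree decomposition is:
Bags: B1 = {0, 7, 10, 11}  B2 = {7, 10, 11, 13}  B3 = {7, 8, 11, 13}  B4 = {6, 7, 8, 13}  B5 = {5, 6, 8, 13}  B6 = {1, 5, 6, 8}  B7 = {1, 5, 6, 14}  B8 = {1, 3, 5, 14}  B9 = {1, 2, 3, 14}  B10 = {2, 3, 12, 14}  B11 = {2, 3, 4, 12}  B12 = {2, 4, 9, 12}
Tree: B1–B2, B2–B3, B3–B4, B4–B5, B5–B6, B6–B7, B7–B8, B8–B9, B9–B10, B10–B11, B11–B12
Each bag holds 4 vertices, so the decomposition has width 3, which upper-bounds the treewidth. For the lower bound: the 4 vertex sets {0,10,11}, {7}, {13}, {1,5,6,8} are disjoint, each induces a connected subgraph, and every pair is joined by at least one edge of G. Contracting each set to a single vertex therefore yields K_{4} as a minor, and since treewidth is minor-monotone, tw(G) ≥ tw(K_{4}) = 3. Combining the bounds, tw(G) = 3.

3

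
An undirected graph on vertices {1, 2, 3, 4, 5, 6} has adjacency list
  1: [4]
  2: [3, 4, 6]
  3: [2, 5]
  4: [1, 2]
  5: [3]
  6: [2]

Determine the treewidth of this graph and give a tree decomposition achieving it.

Every bag has size at most 2, so the width is 2 − 1 = 1 and tw(G) ≤ 1. Any graph with an edge has treewidth ≥ 1, and G has the edge 2–4. Hence tw(G) = 1 exactly.

Treewidth 1.
One such decomposition:
Bags: B1 = {2, 4}  B2 = {2, 6}  B3 = {2, 3}  B4 = {1, 4}  B5 = {3, 5}
Tree: B1–B2, B2–B3, B1–B4, B3–B5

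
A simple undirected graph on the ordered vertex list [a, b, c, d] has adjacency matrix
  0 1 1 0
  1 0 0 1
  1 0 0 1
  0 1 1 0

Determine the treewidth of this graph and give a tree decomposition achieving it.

Each bag holds 3 vertices, so the decomposition has width 2, which upper-bounds the treewidth. For the lower bound, G contains the cycle c–a–b–d–c, so G is not a forest; only forests have treewidth ≤ 1, hence tw(G) ≥ 2. Hence tw(G) = 2 exactly.

Treewidth 2.
Bags: B1 = {a, b, c}  B2 = {b, c, d}
Tree: B1–B2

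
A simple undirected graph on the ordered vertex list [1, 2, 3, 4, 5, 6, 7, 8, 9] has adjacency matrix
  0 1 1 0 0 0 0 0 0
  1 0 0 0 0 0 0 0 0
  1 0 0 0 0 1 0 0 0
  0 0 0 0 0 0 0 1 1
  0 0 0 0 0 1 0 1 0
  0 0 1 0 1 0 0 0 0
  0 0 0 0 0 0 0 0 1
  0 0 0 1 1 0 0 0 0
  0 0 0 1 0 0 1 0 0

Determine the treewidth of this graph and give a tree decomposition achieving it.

Treewidth 1.
One such decomposition:
Bags: B1 = {1, 2}  B2 = {1, 3}  B3 = {3, 6}  B4 = {5, 6}  B5 = {5, 8}  B6 = {4, 8}  B7 = {4, 9}  B8 = {7, 9}
Tree: B1–B2, B2–B3, B3–B4, B4–B5, B5–B6, B6–B7, B7–B8

Every bag has size at most 2, so the width is 2 − 1 = 1 and tw(G) ≤ 1. Since G has at least one edge (e.g. 2–1), it is not an edgeless graph, so tw(G) ≥ 1. Therefore the treewidth is 1.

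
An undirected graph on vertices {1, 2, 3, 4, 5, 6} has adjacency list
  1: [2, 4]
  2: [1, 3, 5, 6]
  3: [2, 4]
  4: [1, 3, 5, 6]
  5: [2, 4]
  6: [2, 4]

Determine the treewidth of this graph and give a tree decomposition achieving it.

Each bag holds 3 vertices, so the decomposition has width 2, which upper-bounds the treewidth. Since 4–5–2–1–4 is a cycle in G, G is not acyclic. Forests are exactly the graphs of treewidth ≤ 1, so tw(G) ≥ 2. The upper and lower bounds meet at 2, so that is the treewidth.

Treewidth 2.
Bags: B1 = {2, 4, 5}  B2 = {1, 2, 4}  B3 = {2, 3, 4}  B4 = {2, 4, 6}
Tree: B1–B2, B2–B3, B3–B4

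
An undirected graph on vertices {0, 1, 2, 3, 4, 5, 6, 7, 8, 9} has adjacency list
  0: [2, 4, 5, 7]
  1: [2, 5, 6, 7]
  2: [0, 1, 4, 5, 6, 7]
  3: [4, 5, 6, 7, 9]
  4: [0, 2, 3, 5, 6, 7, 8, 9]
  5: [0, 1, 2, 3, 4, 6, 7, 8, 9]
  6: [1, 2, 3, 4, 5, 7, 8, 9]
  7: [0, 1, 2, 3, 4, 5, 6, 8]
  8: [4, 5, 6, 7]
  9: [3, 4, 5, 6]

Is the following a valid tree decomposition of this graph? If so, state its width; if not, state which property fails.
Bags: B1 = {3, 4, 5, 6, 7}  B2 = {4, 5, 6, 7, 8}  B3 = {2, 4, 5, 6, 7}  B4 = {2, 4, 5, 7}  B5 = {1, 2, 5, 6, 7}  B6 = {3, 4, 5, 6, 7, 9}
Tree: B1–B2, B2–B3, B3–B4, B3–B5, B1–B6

No — vertex 0 appears in no bag.

A tree decomposition must satisfy three properties: every vertex lies in some bag; for every edge, both endpoints lie together in some bag; and for every vertex, the bags containing it form a connected subtree. Here vertex 0 appears in no bag, so the decomposition is invalid.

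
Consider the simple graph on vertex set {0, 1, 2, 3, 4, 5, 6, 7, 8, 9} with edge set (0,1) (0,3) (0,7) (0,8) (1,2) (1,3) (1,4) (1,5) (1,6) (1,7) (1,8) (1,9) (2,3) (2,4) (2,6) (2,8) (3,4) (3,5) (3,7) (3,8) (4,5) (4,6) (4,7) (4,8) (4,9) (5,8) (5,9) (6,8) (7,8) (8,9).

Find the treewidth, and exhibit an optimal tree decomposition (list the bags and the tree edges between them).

The largest bag has 5 vertices, giving width 4; this decomposition certifies tw(G) ≤ 4. On the other hand G contains the 5-clique {0, 1, 3, 7, 8}. A clique must lie in a single bag of any decomposition, so no decomposition can have width below 4. The upper and lower bounds meet at 4, so that is the treewidth.

Treewidth 4.
One such decomposition:
Bags: B1 = {1, 2, 3, 4, 8}  B2 = {1, 3, 4, 5, 8}  B3 = {1, 2, 4, 6, 8}  B4 = {1, 4, 5, 8, 9}  B5 = {1, 3, 4, 7, 8}  B6 = {0, 1, 3, 7, 8}
Tree: B1–B2, B1–B3, B2–B4, B1–B5, B5–B6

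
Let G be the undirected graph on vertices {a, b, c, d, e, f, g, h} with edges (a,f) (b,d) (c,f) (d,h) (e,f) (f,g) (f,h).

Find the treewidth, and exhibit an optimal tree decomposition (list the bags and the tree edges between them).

Each bag holds 2 vertices, so the decomposition has width 1, which upper-bounds the treewidth. Any graph with an edge has treewidth ≥ 1, and G has the edge h–f. Combining the bounds, tw(G) = 1.

Treewidth 1.
Bags: B1 = {f, h}  B2 = {e, f}  B3 = {a, f}  B4 = {d, h}  B5 = {f, g}  B6 = {b, d}  B7 = {c, f}
Tree: B1–B2, B1–B3, B1–B4, B2–B5, B4–B6, B1–B7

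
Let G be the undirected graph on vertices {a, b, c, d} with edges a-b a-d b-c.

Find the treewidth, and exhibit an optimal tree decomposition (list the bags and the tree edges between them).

Treewidth 1.
One optimal decomposition is:
Bags: B1 = {a, d}  B2 = {a, b}  B3 = {b, c}
Tree: B1–B2, B2–B3

The largest bag has 2 vertices, giving width 1; this decomposition certifies tw(G) ≤ 1. Any graph with an edge has treewidth ≥ 1, and G has the edge d–a. Combining the bounds, tw(G) = 1.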